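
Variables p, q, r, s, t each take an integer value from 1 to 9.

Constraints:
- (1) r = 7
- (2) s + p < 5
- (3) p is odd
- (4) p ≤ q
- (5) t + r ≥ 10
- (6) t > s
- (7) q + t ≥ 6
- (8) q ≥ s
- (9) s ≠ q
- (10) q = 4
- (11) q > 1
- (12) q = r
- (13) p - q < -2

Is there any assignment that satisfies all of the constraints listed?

Constraint 10 fixes q = 4 and constraint 1 fixes r = 7, but constraint 12 requires q = r. Since 4 ≠ 7, contradiction.

Unsatisfiable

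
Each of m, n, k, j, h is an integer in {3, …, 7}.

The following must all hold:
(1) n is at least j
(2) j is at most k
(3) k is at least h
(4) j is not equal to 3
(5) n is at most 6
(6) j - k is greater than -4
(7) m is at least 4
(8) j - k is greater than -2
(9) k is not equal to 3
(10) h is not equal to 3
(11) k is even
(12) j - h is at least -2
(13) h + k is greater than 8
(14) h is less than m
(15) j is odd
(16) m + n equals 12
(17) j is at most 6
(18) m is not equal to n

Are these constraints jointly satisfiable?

Satisfiable

One satisfying assignment is m = 7, n = 5, k = 6, j = 5, h = 5.
For the less obvious constraints — constraint 6: j - k = -1; constraint 8: j - k = -1; constraint 12: j - h = 0 — and the others hold by inspection.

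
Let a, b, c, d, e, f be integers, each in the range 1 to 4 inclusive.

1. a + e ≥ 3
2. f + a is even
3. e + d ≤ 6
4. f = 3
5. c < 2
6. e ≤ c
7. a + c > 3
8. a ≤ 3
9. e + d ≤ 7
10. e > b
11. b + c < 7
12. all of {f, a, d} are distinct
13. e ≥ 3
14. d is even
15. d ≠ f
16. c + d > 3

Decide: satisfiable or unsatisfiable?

From constraints 6 and 13: c ≥ e and e ≥ 3, so c ≥ 3. From constraint 5: c ≤ 1. But 1 < 3, so no value of c works.

Unsatisfiable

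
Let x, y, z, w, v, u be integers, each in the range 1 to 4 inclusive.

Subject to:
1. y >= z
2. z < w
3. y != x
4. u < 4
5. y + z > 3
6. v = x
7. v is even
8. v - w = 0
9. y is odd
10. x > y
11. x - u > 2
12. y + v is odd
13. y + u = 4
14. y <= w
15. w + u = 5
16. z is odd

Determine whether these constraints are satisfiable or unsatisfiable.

Satisfiable

Setting (x, y, z, w, v, u) = (4, 3, 3, 4, 4, 1) satisfies everything: constraint 5: y + z = 6; constraint 8: v - w = 0; constraint 11: x - u = 3, and the others follow.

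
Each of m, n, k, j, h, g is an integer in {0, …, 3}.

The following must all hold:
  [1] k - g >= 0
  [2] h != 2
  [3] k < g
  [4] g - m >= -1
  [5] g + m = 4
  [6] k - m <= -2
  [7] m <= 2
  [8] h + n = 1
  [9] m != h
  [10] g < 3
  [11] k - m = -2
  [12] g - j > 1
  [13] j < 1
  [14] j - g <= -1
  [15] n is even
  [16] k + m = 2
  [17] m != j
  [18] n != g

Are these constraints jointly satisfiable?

Unsatisfiable

Constraints 1, 4, and 6 give g − m ≥ -1, m − k ≥ 2, k − g ≥ 0.
Adding all 3 inequalities: the left sides telescope to 0, and the right sides sum to (-1) + 2 + 0 = 1. So 0 ≥ 1, which is false.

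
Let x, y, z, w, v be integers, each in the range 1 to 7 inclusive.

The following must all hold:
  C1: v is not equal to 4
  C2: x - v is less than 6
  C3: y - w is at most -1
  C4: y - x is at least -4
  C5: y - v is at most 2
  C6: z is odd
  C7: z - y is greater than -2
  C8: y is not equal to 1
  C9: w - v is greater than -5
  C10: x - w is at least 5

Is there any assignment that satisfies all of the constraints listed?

Unsatisfiable

Constraints 3, 4, and 10 give w − y ≥ 1, y − x ≥ -4, x − w ≥ 5.
Adding all 3 inequalities: the left sides telescope to 0, and the right sides sum to 1 + (-4) + 5 = 2. So 0 ≥ 2, which is false.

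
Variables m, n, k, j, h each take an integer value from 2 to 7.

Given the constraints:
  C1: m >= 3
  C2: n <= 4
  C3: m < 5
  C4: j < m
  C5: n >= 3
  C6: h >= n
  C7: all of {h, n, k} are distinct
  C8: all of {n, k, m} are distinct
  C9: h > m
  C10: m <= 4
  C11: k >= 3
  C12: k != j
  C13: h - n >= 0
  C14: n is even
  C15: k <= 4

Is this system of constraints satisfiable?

Unsatisfiable

Constraints 1, 2, 5, 10, 11, and 15 confine each of n, k, m to the 2 values {3, 4}.
Constraint 8 requires all 3 of them to be distinct, but only 2 values are available — impossible by the pigeonhole principle.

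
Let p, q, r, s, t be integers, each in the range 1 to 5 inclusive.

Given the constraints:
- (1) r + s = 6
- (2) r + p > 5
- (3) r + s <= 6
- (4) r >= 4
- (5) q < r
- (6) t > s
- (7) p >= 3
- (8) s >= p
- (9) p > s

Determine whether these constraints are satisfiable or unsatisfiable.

Unsatisfiable

From constraint 4: r ≥ 4. From constraints 7 and 8: s ≥ p ≥ 3. Hence r + s ≥ 7. But constraint 1 requires r + s = 6, and 6 < 7. Contradiction.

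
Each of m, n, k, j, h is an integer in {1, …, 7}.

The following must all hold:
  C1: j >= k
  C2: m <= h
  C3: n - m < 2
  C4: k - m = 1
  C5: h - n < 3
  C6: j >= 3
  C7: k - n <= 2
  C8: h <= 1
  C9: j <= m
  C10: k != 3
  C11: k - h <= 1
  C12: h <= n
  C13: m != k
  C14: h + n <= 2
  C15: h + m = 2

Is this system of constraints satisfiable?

From constraints 6 and 9: m ≥ j and j ≥ 3, so m ≥ 3. From constraints 2 and 8: m ≤ h and h ≤ 1, so m ≤ 1. But 1 < 3, so no value of m works.

Unsatisfiable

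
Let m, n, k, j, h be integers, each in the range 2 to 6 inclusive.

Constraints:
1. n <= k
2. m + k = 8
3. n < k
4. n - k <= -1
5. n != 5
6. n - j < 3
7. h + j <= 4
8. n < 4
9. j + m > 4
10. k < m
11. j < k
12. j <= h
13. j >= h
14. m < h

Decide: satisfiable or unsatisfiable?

Unsatisfiable

Constraints 10, 11, 13, and 14 give m < h, h ≤ j, j < k, k < m. Chaining: m < h ≤ j < k < m, which forces m < m — impossible.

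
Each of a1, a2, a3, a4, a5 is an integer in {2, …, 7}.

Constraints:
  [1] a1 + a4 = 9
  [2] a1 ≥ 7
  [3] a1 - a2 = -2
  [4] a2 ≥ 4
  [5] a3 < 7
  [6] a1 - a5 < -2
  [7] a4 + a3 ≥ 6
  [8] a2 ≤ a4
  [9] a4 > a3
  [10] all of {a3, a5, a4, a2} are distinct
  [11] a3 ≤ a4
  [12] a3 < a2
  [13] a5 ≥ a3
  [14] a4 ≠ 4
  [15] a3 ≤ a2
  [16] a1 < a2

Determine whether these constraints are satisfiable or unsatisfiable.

From constraint 2: a1 ≥ 7. From constraints 4 and 8: a4 ≥ a2 ≥ 4. Hence a1 + a4 ≥ 11. But constraint 1 requires a1 + a4 = 9, and 9 < 11. Contradiction.

Unsatisfiable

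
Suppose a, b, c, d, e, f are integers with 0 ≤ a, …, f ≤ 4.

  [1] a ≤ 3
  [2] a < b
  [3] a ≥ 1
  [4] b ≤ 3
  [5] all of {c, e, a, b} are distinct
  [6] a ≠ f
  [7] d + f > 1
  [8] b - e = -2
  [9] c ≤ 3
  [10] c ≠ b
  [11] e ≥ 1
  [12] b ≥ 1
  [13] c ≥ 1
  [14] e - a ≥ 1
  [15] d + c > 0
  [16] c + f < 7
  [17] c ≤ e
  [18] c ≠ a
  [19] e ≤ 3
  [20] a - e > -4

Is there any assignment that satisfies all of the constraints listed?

Constraints 1, 3, 4, 9, 11, 12, 13, and 19 confine each of c, e, a, b to the 3 values {1, …, 3}.
Constraint 5 requires all 4 of them to be distinct, but only 3 values are available — impossible by the pigeonhole principle.

Unsatisfiable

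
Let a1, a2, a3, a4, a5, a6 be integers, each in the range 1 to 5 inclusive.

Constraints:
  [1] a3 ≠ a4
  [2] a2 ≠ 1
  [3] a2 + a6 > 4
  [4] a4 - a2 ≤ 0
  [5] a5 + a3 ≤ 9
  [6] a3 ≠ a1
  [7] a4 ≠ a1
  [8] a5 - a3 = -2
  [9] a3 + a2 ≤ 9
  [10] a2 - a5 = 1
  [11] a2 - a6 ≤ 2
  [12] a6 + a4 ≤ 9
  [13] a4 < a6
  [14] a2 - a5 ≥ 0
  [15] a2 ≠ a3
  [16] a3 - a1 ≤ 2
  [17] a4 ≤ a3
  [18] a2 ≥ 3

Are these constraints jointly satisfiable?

Satisfiable

Try a1 = 3, a2 = 3, a3 = 4, a4 = 2, a5 = 2, a6 = 4.
Check constraint 3: a2 + a6 = 7; constraint 4: a4 - a2 = -1. The remaining constraints are straightforward to verify.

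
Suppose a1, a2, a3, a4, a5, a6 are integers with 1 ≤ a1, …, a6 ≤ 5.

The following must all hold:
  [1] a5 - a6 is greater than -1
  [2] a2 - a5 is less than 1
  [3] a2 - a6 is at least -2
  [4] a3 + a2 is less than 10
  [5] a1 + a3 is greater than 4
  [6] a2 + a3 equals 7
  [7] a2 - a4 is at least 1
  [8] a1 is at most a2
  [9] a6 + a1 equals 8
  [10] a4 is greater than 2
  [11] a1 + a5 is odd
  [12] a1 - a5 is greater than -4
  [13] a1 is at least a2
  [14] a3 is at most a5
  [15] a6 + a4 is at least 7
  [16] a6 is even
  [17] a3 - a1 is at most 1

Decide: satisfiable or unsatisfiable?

Try a1 = 4, a2 = 4, a3 = 3, a4 = 3, a5 = 5, a6 = 4.
Check constraint 1: a5 - a6 = 1; constraint 2: a2 - a5 = -1. The remaining constraints are straightforward to verify.

Satisfiable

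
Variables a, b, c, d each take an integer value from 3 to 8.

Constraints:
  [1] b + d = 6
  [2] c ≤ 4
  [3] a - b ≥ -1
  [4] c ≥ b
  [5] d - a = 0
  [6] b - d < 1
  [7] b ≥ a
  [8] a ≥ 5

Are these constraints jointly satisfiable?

Unsatisfiable

From constraints 7 and 8: b ≥ a and a ≥ 5, so b ≥ 5. From constraints 2 and 4: b ≤ c and c ≤ 4, so b ≤ 4. But 4 < 5, so no value of b works.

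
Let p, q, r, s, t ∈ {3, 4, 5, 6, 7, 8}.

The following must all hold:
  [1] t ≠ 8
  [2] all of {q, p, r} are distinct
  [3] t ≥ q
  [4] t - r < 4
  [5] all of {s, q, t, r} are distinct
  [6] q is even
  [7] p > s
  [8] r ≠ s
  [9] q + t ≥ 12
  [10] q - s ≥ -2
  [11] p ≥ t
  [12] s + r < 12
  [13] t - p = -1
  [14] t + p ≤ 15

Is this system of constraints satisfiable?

Satisfiable

The assignment p = 8, q = 6, r = 4, s = 5, t = 7 works:
  constraint 4 holds since t - r = 3.
  constraint 9 holds since q + t = 13.
The rest check out directly.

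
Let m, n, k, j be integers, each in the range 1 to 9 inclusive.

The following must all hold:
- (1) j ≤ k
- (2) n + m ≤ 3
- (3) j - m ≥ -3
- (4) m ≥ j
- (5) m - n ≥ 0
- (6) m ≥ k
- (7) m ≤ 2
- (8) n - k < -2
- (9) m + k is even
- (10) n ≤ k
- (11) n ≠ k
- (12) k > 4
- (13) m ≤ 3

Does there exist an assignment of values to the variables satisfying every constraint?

Unsatisfiable

From constraint 12: k ≥ 5. From constraints 6 and 13: k ≤ m and m ≤ 3, so k ≤ 3. But 3 < 5, so no value of k works.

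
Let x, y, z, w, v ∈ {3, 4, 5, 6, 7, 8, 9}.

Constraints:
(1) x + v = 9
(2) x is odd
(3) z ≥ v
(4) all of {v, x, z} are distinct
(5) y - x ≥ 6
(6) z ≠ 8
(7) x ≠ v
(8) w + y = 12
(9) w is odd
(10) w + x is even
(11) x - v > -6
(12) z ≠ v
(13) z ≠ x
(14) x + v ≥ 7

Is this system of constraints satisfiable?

Take x = 3, y = 9, z = 7, w = 3, v = 6. Then constraint 1: x + v = 9; constraint 5: y - x = 6, and every other listed constraint is also met.

Satisfiable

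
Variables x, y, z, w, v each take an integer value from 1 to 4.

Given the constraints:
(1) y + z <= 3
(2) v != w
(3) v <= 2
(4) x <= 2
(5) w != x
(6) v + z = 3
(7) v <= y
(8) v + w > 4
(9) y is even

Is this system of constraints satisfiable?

Setting (x, y, z, w, v) = (1, 2, 1, 4, 2) satisfies everything: constraint 1: y + z = 3; constraint 6: v + z = 3, and the others follow.

Satisfiable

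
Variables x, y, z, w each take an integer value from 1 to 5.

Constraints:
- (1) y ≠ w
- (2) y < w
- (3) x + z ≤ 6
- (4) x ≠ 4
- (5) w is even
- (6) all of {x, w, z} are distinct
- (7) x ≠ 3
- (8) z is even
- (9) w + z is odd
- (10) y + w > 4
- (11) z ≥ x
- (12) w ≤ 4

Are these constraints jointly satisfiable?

Unsatisfiable

Constraint 5 makes w even and constraint 8 makes z even, so w + z must be even. Constraint 9 says w + z is odd — contradiction.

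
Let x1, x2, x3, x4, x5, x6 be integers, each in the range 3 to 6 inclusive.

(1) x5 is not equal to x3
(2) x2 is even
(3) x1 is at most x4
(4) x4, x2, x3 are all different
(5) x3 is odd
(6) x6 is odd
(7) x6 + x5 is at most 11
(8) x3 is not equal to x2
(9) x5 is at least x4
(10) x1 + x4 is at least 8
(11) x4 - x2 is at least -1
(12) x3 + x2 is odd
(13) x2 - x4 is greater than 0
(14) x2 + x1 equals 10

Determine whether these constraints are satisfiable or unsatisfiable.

Satisfiable

Try x1 = 4, x2 = 6, x3 = 3, x4 = 5, x5 = 6, x6 = 5.
Check constraint 7: x6 + x5 = 11; constraint 10: x1 + x4 = 9; constraint 11: x4 - x2 = -1. The remaining constraints are straightforward to verify.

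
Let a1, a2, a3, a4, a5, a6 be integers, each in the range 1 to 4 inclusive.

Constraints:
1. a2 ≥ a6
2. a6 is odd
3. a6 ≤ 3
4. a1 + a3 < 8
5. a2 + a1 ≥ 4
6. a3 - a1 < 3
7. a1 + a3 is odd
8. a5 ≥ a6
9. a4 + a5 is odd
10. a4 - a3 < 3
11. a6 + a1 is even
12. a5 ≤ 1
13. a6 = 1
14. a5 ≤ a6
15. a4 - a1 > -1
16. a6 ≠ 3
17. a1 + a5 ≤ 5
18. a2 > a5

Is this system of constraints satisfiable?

The assignment a1 = 3, a2 = 4, a3 = 4, a4 = 4, a5 = 1, a6 = 1 works:
  constraint 4 holds since a1 + a3 = 7.
  constraint 5 holds since a2 + a1 = 7.
  constraint 6 holds since a3 - a1 = 1.
The rest check out directly.

Satisfiable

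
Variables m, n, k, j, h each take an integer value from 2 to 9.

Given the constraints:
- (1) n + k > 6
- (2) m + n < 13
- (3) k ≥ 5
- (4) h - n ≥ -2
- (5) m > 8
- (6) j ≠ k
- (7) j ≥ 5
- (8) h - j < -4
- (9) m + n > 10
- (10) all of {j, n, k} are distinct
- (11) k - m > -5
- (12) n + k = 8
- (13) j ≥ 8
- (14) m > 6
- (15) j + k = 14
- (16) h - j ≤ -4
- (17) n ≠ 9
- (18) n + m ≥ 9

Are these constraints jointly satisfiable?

Setting (m, n, k, j, h) = (9, 2, 6, 8, 2) satisfies everything: constraint 1: n + k = 8; constraint 2: m + n = 11, and the others follow.

Satisfiable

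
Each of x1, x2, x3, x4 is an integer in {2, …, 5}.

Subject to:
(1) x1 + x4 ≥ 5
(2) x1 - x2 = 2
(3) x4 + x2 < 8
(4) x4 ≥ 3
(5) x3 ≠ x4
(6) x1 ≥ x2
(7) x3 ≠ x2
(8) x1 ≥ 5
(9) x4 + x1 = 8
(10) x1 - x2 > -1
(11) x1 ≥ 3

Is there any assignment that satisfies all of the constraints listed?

Satisfiable

Setting (x1, x2, x3, x4) = (5, 3, 5, 3) satisfies everything: constraint 1: x1 + x4 = 8; constraint 2: x1 - x2 = 2; constraint 3: x4 + x2 = 6, and the others follow.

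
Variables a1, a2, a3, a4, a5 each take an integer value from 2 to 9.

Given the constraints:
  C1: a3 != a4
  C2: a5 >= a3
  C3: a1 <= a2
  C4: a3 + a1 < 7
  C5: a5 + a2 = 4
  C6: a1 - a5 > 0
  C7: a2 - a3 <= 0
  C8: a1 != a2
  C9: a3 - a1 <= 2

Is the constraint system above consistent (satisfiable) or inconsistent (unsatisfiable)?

Unsatisfiable

Constraints 2, 3, 6, and 7 give a3 ≤ a5, a5 < a1, a1 ≤ a2, a2 ≤ a3. Chaining: a3 ≤ a5 < a1 ≤ a2 ≤ a3, which forces a3 < a3 — impossible.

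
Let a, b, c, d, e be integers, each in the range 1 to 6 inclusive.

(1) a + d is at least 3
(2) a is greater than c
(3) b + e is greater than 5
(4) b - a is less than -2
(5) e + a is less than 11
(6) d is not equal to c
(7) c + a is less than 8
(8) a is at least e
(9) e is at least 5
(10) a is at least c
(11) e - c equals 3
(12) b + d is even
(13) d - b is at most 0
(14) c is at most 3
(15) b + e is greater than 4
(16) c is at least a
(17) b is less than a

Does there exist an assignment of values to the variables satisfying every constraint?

From constraints 8 and 9: a ≥ e and e ≥ 5, so a ≥ 5. From constraints 14 and 16: a ≤ c and c ≤ 3, so a ≤ 3. But 3 < 5, so no value of a works.

Unsatisfiable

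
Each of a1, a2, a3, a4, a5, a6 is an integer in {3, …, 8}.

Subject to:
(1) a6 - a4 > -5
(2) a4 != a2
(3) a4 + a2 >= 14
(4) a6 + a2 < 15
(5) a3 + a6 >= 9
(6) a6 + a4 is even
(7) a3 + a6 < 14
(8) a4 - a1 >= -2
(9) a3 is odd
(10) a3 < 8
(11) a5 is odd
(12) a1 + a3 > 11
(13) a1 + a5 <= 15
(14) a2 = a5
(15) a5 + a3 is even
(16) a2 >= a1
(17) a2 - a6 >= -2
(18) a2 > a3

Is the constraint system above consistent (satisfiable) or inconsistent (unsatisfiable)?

Satisfiable

Take a1 = 7, a2 = 7, a3 = 5, a4 = 8, a5 = 7, a6 = 6. Then constraint 1: a6 - a4 = -2; constraint 3: a4 + a2 = 15, and every other listed constraint is also met.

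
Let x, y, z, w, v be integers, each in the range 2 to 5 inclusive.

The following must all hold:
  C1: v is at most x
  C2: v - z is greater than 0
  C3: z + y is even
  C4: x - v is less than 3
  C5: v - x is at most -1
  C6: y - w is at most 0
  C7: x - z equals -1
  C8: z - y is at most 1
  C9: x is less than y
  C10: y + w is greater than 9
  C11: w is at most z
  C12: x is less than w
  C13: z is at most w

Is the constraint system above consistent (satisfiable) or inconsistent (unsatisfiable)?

Unsatisfiable

Constraints 2, 5, 6, 9, and 11 give y ≤ w, w ≤ z, z < v, v < x, x < y. Chaining: y ≤ w ≤ z < v < x < y, which forces y < y — impossible.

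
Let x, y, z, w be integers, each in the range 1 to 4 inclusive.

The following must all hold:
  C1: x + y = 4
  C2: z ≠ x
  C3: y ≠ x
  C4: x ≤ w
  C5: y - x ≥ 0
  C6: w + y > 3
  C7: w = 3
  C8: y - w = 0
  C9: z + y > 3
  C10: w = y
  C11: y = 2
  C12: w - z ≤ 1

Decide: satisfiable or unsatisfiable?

Unsatisfiable

Constraint 7 fixes w = 3 and constraint 11 fixes y = 2, but constraint 10 requires w = y. Since 3 ≠ 2, contradiction.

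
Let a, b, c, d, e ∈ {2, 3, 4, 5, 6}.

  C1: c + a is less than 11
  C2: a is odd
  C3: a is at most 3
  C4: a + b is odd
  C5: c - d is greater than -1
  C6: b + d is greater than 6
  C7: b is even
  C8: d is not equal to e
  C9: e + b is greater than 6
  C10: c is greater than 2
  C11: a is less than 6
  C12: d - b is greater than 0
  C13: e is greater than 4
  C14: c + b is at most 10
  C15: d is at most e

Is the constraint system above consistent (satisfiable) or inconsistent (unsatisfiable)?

Satisfiable

One satisfying assignment is a = 3, b = 2, c = 6, d = 5, e = 6.
For the less obvious constraints — constraint 1: c + a = 9; constraint 5: c - d = 1 — and the others hold by inspection.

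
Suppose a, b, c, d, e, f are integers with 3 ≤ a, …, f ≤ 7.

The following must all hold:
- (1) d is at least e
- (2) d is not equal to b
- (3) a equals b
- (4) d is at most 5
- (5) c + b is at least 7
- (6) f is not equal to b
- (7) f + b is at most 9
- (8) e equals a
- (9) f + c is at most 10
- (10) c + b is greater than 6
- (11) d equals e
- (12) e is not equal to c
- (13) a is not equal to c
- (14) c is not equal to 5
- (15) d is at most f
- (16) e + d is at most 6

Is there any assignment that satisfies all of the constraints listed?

From constraints 3, 8, and 11, d = e = a = b, so d = b. But constraint 2 says d ≠ b. Contradiction.

Unsatisfiable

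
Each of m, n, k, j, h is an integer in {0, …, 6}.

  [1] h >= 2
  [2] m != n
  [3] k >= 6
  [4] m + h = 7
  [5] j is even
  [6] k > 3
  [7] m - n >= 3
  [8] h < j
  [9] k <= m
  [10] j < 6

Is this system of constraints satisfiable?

From constraints 3 and 9: m ≥ k ≥ 6. From constraint 1: h ≥ 2. Hence m + h ≥ 8. But constraint 4 requires m + h = 7, and 7 < 8. Contradiction.

Unsatisfiable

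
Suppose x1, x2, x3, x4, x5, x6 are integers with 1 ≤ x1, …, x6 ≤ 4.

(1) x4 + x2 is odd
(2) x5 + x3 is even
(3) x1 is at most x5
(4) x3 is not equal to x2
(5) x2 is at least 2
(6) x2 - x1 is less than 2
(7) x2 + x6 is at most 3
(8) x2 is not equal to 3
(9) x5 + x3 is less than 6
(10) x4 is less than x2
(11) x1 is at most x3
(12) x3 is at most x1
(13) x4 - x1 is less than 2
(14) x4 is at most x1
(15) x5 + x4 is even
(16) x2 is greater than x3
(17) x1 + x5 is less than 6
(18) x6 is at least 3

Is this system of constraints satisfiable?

From constraint 5: x2 ≥ 2. From constraint 18: x6 ≥ 3. Hence x2 + x6 ≥ 5. But constraint 7 requires x2 + x6 ≤ 3, and 3 < 5. Contradiction.

Unsatisfiable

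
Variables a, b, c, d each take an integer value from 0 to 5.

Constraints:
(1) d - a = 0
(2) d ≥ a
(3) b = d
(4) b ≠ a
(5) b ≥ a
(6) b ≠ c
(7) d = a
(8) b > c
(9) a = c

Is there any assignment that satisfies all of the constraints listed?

Unsatisfiable

From constraints 3, 7, and 9, b = d = a = c, so b = c. But constraint 6 says b ≠ c. Contradiction.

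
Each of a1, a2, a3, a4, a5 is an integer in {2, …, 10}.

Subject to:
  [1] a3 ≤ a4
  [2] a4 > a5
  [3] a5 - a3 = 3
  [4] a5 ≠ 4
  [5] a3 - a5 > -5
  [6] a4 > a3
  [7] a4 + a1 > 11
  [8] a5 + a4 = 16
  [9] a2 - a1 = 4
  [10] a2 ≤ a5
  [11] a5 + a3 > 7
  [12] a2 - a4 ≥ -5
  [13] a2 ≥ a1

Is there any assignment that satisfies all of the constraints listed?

Setting (a1, a2, a3, a4, a5) = (2, 6, 3, 10, 6) satisfies everything: constraint 3: a5 - a3 = 3; constraint 5: a3 - a5 = -3, and the others follow.

Satisfiable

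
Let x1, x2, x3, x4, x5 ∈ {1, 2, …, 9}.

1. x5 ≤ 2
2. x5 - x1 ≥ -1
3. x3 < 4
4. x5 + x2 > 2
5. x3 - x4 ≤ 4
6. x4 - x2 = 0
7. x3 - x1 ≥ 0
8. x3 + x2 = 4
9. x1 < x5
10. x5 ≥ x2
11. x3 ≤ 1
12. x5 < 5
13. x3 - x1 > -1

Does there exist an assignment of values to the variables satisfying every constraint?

Unsatisfiable

From constraint 11: x3 ≤ 1. From constraints 1 and 10: x2 ≤ x5 ≤ 2. Hence x3 + x2 ≤ 3. But constraint 8 requires x3 + x2 = 4, and 4 > 3. Contradiction.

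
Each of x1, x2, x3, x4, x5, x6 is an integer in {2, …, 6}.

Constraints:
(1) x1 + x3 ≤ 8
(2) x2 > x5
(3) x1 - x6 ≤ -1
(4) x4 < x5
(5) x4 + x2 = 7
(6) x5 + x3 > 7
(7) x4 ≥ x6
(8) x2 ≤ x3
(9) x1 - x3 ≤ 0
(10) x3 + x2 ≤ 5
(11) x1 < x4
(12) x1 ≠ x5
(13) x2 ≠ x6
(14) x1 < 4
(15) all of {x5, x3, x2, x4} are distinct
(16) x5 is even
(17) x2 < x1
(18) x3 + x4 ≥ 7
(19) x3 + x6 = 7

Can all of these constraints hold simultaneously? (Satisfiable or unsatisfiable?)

Constraints 2, 3, 4, 7, and 17 give x5 < x2, x2 < x1, x1 < x6, x6 ≤ x4, x4 < x5. Chaining: x5 < x2 < x1 < x6 ≤ x4 < x5, which forces x5 < x5 — impossible.

Unsatisfiable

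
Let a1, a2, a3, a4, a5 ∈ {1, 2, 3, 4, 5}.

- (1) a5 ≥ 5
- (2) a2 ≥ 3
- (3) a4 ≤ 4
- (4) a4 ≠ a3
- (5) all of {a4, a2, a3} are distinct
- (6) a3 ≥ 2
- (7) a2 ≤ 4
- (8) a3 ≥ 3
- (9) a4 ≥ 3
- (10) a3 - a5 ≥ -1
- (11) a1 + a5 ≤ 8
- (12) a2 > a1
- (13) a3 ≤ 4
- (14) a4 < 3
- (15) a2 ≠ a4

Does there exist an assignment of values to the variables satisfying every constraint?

Unsatisfiable

Constraints 2, 3, 7, 8, 9, and 13 confine each of a4, a2, a3 to the 2 values {3, 4}.
Constraint 5 requires all 3 of them to be distinct, but only 2 values are available — impossible by the pigeonhole principle.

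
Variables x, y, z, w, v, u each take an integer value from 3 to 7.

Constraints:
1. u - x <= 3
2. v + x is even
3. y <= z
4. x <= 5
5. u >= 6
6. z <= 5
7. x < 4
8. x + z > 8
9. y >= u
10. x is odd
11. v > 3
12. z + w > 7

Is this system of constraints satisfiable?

Unsatisfiable

From constraints 5 and 9: y ≥ u and u ≥ 6, so y ≥ 6. From constraints 3 and 6: y ≤ z and z ≤ 5, so y ≤ 5. But 5 < 6, so no value of y works.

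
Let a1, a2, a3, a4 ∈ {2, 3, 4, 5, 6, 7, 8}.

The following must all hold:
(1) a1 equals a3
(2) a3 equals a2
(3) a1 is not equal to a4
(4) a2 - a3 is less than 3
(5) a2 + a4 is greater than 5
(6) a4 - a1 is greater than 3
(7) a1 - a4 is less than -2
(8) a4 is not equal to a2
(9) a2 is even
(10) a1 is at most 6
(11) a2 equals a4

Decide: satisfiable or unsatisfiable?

Unsatisfiable

From constraints 1, 2, and 11, a1 = a3 = a2 = a4, so a1 = a4. But constraint 3 says a1 ≠ a4. Contradiction.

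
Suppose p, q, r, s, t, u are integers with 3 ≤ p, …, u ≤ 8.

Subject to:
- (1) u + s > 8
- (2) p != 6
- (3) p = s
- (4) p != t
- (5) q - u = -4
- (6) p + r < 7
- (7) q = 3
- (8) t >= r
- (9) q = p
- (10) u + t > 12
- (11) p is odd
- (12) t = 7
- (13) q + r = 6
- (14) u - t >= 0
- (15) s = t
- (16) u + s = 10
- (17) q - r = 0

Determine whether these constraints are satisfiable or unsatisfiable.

Constraint 7 fixes q = 3 and constraint 12 fixes t = 7. Constraints 3, 9, and 15 give q = p = s = t, so q = t. But 3 ≠ 7 — contradiction.

Unsatisfiable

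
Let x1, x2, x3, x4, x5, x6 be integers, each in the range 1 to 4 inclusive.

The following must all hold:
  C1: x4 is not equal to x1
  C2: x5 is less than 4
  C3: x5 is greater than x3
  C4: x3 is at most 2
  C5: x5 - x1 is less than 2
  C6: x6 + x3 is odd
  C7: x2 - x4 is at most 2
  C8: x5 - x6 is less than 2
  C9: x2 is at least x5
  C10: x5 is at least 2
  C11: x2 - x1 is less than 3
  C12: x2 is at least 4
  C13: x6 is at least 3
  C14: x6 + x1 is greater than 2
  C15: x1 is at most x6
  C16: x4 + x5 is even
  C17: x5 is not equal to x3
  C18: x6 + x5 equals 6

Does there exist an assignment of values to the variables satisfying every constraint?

Satisfiable

Take x1 = 2, x2 = 4, x3 = 2, x4 = 3, x5 = 3, x6 = 3. Then constraint 5: x5 - x1 = 1; constraint 7: x2 - x4 = 1, and every other listed constraint is also met.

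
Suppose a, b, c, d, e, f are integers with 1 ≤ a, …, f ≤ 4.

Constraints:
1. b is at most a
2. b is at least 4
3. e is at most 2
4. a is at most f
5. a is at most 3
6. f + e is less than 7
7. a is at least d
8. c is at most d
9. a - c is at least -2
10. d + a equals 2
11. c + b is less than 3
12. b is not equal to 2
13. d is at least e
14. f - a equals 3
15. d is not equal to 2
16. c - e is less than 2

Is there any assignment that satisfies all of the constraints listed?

Unsatisfiable

From constraints 1 and 2: a ≥ b and b ≥ 4, so a ≥ 4. From constraint 5: a ≤ 3. But 3 < 4, so no value of a works.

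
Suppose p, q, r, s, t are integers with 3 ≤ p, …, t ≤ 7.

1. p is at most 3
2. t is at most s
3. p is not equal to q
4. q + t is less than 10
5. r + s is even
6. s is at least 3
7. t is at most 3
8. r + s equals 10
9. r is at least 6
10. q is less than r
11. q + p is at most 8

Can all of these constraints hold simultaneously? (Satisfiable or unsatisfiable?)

One satisfying assignment is p = 3, q = 4, r = 7, s = 3, t = 3.
For the less obvious constraints — constraint 4: q + t = 7; constraint 8: r + s = 10; constraint 11: q + p = 7 — and the others hold by inspection.

Satisfiable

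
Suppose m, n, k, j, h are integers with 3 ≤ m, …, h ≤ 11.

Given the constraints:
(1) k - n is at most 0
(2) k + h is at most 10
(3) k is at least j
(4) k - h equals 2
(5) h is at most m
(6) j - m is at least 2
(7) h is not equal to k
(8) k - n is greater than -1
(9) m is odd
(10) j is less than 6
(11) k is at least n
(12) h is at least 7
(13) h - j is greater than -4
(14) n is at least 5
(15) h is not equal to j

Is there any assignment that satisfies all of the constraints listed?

Unsatisfiable

From constraints 11 and 14: k ≥ n ≥ 5. From constraint 12: h ≥ 7. Hence k + h ≥ 12. But constraint 2 requires k + h ≤ 10, and 10 < 12. Contradiction.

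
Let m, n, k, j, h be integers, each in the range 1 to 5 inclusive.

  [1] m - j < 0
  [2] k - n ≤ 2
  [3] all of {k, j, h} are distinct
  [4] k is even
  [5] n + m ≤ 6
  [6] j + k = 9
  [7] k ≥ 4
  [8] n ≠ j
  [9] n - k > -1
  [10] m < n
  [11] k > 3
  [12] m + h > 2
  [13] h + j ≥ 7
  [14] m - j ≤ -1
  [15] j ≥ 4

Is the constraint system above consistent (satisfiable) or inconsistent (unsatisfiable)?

Try m = 2, n = 4, k = 4, j = 5, h = 3.
Check constraint 1: m - j = -3; constraint 2: k - n = 0; constraint 5: n + m = 6. The remaining constraints are straightforward to verify.

Satisfiable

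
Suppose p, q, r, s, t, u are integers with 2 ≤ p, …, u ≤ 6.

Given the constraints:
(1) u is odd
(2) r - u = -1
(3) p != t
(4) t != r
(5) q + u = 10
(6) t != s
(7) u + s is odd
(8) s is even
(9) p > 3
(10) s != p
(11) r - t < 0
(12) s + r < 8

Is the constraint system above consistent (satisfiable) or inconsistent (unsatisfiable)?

Satisfiable

Take p = 5, q = 5, r = 4, s = 2, t = 6, u = 5. Then constraint 2: r - u = -1; constraint 5: q + u = 10; constraint 11: r - t = -2, and every other listed constraint is also met.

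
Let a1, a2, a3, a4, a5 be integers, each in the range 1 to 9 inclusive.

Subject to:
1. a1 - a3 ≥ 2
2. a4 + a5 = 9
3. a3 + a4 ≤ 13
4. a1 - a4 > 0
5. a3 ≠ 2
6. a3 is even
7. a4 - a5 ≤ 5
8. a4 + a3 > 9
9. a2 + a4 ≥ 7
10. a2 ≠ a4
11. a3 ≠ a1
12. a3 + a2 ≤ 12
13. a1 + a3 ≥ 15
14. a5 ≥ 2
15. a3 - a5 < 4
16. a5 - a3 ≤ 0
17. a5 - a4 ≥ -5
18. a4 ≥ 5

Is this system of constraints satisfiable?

The assignment a1 = 9, a2 = 3, a3 = 6, a4 = 6, a5 = 3 works:
  constraint 1 holds since a1 - a3 = 3.
  constraint 2 holds since a4 + a5 = 9.
The rest check out directly.

Satisfiable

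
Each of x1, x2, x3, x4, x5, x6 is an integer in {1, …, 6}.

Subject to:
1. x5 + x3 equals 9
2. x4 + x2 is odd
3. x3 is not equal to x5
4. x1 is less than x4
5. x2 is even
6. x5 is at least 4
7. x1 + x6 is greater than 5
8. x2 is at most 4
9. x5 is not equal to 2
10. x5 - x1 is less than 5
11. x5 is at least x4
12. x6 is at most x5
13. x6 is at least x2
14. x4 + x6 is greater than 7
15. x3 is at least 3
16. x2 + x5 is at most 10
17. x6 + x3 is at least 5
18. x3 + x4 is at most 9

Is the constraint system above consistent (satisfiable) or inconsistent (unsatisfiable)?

Satisfiable

The assignment x1 = 3, x2 = 4, x3 = 4, x4 = 5, x5 = 5, x6 = 4 works:
  constraint 1 holds since x5 + x3 = 9.
  constraint 7 holds since x1 + x6 = 7.
  constraint 10 holds since x5 - x1 = 2.
The rest check out directly.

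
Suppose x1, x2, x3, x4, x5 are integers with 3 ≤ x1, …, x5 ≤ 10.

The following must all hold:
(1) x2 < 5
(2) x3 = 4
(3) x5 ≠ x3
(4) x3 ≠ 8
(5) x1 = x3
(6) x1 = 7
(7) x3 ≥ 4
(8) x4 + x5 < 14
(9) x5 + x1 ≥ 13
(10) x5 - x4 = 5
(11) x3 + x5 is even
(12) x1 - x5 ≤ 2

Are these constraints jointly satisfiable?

Unsatisfiable

Constraint 6 fixes x1 = 7 and constraint 2 fixes x3 = 4, but constraint 5 requires x1 = x3. Since 7 ≠ 4, contradiction.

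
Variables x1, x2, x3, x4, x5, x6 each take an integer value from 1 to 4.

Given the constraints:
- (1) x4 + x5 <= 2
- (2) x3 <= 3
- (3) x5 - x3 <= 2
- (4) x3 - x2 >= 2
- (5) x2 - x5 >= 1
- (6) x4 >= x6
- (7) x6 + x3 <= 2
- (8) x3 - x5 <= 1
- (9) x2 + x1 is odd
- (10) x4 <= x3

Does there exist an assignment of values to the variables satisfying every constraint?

Constraints 4, 5, and 8 give x3 − x2 ≥ 2, x2 − x5 ≥ 1, x5 − x3 ≥ -1.
Adding all 3 inequalities: the left sides telescope to 0, and the right sides sum to 2 + 1 + (-1) = 2. So 0 ≥ 2, which is false.

Unsatisfiable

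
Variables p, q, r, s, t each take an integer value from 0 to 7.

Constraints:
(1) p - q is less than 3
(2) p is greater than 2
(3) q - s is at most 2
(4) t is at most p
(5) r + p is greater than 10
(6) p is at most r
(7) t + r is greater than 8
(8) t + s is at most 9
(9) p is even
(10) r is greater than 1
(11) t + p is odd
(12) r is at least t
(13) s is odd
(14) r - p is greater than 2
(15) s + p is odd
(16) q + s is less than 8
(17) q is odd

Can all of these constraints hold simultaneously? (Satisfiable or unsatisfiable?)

Satisfiable

Take p = 4, q = 3, r = 7, s = 3, t = 3. Then constraint 1: p - q = 1; constraint 3: q - s = 0, and every other listed constraint is also met.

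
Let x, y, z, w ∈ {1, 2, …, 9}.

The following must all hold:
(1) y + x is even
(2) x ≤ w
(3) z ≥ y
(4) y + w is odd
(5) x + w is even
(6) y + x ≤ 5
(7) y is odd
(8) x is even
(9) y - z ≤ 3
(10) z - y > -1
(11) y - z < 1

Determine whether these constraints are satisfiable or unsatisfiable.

Unsatisfiable

Constraint 7 makes y odd and constraint 8 makes x even, so y + x must be odd. Constraint 1 says y + x is even — contradiction.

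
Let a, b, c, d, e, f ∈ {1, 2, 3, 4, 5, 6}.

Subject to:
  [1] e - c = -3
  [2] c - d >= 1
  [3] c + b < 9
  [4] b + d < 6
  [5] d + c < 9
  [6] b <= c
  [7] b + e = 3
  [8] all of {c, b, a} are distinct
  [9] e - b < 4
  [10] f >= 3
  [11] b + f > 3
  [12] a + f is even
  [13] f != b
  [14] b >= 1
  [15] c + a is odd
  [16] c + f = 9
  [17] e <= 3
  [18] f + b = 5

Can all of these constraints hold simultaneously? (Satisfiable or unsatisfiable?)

One satisfying assignment is a = 6, b = 1, c = 5, d = 2, e = 2, f = 4.
For the less obvious constraints — constraint 1: e - c = -3; constraint 2: c - d = 3 — and the others hold by inspection.

Satisfiable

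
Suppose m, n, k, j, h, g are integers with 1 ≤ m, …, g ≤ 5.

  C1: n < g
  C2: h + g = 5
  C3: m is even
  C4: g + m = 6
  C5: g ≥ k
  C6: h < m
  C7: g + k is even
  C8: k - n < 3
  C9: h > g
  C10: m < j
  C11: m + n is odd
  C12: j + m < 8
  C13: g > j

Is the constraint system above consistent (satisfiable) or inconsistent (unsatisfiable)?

Unsatisfiable

Constraints 6, 9, 10, and 13 give j < g, g < h, h < m, m < j. Chaining: j < g < h < m < j, which forces j < j — impossible.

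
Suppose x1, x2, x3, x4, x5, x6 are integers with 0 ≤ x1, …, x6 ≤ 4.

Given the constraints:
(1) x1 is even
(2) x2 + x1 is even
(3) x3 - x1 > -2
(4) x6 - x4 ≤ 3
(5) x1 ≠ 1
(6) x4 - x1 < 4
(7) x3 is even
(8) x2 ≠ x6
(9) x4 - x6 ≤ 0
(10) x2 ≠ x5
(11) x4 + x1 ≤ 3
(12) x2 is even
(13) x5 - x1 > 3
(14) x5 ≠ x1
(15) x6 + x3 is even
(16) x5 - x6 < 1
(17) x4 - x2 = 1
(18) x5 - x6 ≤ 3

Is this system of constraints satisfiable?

Take x1 = 0, x2 = 2, x3 = 0, x4 = 3, x5 = 4, x6 = 4. Then constraint 3: x3 - x1 = 0; constraint 4: x6 - x4 = 1; constraint 6: x4 - x1 = 3, and every other listed constraint is also met.

Satisfiable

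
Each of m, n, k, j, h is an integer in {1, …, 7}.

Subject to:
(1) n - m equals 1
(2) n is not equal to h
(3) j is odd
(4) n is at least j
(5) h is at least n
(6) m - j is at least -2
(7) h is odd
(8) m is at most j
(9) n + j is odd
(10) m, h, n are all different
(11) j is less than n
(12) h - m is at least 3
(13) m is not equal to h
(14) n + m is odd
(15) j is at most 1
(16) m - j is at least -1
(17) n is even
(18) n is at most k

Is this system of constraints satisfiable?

Take m = 1, n = 2, k = 4, j = 1, h = 5. Then constraint 1: n - m = 1; constraint 6: m - j = 0, and every other listed constraint is also met.

Satisfiable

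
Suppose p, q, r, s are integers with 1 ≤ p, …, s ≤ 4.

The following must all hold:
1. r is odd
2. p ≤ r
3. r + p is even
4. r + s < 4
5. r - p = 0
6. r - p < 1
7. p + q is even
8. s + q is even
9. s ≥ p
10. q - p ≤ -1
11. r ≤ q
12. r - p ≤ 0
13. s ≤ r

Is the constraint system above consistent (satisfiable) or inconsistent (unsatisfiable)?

Unsatisfiable

Constraints 9, 10, 11, and 13 give p ≤ s, s ≤ r, r ≤ q, q < p. Chaining: p ≤ s ≤ r ≤ q < p, which forces p < p — impossible.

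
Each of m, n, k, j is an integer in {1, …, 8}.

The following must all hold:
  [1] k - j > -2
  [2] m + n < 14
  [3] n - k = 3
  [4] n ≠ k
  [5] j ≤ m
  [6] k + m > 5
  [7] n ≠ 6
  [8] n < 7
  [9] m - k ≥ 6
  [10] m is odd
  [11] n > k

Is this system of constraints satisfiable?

Satisfiable

One satisfying assignment is m = 7, n = 4, k = 1, j = 1.
For the less obvious constraints — constraint 1: k - j = 0; constraint 2: m + n = 11; constraint 3: n - k = 3 — and the others hold by inspection.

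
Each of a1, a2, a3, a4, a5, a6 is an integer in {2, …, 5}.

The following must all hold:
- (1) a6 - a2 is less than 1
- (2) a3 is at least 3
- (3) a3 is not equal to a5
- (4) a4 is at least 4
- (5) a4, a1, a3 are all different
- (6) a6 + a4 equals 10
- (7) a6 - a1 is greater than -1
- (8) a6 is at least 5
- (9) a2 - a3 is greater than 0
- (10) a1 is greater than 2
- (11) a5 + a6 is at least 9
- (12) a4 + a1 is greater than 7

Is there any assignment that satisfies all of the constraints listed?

Satisfiable

One satisfying assignment is a1 = 4, a2 = 5, a3 = 3, a4 = 5, a5 = 4, a6 = 5.
For the less obvious constraints — constraint 1: a6 - a2 = 0; constraint 6: a6 + a4 = 10; constraint 7: a6 - a1 = 1 — and the others hold by inspection.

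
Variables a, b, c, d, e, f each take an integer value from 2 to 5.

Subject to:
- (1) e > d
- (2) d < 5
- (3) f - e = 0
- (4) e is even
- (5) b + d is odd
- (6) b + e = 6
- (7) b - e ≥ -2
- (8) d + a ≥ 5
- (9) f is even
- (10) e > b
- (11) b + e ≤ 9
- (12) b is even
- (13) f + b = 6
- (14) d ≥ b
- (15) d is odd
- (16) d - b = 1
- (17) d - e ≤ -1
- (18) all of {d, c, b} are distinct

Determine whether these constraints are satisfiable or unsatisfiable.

Satisfiable

One satisfying assignment is a = 3, b = 2, c = 5, d = 3, e = 4, f = 4.
For the less obvious constraints — constraint 3: f - e = 0; constraint 6: b + e = 6; constraint 7: b - e = -2 — and the others hold by inspection.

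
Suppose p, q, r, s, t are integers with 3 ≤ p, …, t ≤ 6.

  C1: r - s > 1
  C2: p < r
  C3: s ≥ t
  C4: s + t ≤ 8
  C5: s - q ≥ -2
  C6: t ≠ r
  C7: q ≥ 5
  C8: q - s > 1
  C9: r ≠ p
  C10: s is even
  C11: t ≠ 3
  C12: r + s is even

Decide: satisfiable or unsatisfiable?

Try p = 4, q = 6, r = 6, s = 4, t = 4.
Check constraint 1: r - s = 2; constraint 4: s + t = 8. The remaining constraints are straightforward to verify.

Satisfiable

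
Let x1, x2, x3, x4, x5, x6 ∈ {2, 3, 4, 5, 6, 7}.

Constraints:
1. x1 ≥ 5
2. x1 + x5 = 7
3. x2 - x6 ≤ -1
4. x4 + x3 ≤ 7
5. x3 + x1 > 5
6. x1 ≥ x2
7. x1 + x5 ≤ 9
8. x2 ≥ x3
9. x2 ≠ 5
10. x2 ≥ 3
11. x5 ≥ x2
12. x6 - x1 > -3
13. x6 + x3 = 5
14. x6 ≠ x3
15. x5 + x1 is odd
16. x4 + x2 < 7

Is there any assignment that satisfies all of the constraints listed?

Unsatisfiable

From constraint 1: x1 ≥ 5. From constraints 10 and 11: x5 ≥ x2 ≥ 3. Hence x1 + x5 ≥ 8. But constraint 2 requires x1 + x5 = 7, and 7 < 8. Contradiction.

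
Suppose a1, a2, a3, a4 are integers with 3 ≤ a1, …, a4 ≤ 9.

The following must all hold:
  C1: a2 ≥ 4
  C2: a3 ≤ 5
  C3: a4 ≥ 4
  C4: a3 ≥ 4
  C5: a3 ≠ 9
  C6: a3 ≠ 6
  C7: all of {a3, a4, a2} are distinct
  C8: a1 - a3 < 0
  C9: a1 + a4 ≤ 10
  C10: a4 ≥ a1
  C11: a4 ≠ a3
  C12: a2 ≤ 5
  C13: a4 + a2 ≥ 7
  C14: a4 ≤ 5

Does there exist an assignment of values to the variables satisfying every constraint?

Constraints 1, 2, 3, 4, 12, and 14 confine each of a3, a4, a2 to the 2 values {4, 5}.
Constraint 7 requires all 3 of them to be distinct, but only 2 values are available — impossible by the pigeonhole principle.

Unsatisfiable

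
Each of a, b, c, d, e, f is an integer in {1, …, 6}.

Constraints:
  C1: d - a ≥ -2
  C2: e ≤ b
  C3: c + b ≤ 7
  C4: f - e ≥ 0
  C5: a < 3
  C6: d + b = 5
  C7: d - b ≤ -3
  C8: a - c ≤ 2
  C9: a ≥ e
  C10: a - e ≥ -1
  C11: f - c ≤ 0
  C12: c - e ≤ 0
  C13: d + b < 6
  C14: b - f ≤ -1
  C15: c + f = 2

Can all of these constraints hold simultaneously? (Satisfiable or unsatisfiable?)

Constraints 1, 7, 10, 11, 12, and 14 give a − e ≥ -1, e − c ≥ 0, c − f ≥ 0, f − b ≥ 1, b − d ≥ 3, d − a ≥ -2.
Adding all 6 inequalities: the left sides telescope to 0, and the right sides sum to (-1) + 0 + 0 + 1 + 3 + (-2) = 1. So 0 ≥ 1, which is false.

Unsatisfiable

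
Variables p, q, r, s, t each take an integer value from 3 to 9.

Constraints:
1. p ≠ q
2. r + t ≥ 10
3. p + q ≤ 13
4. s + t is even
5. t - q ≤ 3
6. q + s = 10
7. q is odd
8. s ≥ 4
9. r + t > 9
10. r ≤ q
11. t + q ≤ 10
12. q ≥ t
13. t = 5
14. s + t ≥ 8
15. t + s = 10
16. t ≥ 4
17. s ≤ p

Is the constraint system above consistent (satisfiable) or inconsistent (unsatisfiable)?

Take p = 8, q = 5, r = 5, s = 5, t = 5. Then constraint 2: r + t = 10; constraint 3: p + q = 13, and every other listed constraint is also met.

Satisfiable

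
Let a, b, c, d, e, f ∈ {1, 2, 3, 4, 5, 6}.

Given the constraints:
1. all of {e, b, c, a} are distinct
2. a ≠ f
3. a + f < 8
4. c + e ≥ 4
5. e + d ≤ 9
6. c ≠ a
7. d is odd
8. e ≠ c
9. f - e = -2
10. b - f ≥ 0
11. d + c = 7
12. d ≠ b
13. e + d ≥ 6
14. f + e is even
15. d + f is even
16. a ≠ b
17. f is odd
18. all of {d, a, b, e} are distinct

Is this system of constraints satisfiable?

Satisfiable

One satisfying assignment is a = 6, b = 4, c = 2, d = 5, e = 3, f = 1.
For the less obvious constraints — constraint 3: a + f = 7; constraint 4: c + e = 5; constraint 5: e + d = 8 — and the others hold by inspection.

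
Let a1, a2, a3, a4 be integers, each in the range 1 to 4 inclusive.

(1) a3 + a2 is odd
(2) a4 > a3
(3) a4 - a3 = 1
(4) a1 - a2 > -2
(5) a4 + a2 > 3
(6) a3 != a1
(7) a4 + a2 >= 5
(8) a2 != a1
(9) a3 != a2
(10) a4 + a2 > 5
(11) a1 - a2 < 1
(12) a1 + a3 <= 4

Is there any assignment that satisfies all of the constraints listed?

Satisfiable

The assignment a1 = 3, a2 = 4, a3 = 1, a4 = 2 works:
  constraint 3 holds since a4 - a3 = 1.
  constraint 4 holds since a1 - a2 = -1.
The rest check out directly.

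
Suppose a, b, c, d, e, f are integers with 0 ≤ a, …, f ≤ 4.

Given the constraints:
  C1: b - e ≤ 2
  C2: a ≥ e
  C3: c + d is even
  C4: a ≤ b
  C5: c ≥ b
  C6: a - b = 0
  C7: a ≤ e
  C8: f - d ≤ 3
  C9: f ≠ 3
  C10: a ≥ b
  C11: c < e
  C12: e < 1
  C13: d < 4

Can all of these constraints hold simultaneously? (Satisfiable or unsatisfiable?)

Unsatisfiable

Constraints 2, 4, 5, and 11 give b ≤ c, c < e, e ≤ a, a ≤ b. Chaining: b ≤ c < e ≤ a ≤ b, which forces b < b — impossible.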